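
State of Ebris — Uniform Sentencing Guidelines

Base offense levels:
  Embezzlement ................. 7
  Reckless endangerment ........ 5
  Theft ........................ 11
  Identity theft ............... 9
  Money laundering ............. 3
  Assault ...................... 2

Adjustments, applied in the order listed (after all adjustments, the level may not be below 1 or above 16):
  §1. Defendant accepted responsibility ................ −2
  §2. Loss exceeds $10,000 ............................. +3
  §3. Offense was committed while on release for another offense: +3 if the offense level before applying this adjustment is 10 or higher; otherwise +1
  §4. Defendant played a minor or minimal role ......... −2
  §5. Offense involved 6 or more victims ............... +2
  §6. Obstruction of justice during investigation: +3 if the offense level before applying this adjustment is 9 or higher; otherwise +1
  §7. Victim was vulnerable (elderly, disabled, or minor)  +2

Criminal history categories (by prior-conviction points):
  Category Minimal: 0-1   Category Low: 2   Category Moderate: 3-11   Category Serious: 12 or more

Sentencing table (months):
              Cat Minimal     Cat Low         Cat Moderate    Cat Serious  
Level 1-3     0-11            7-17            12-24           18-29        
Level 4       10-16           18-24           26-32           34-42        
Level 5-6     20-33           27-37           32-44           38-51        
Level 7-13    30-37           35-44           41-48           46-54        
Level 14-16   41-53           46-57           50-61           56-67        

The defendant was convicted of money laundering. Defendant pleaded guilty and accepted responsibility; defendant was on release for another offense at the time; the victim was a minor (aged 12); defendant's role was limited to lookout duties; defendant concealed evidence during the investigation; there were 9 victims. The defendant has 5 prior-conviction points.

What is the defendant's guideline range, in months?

32-44 months

Base offense level for money laundering: 3.
§1 applies: 3 − 2 = 1.
§2 does not apply.
§3 applies (level before this adjustment is 1 < 10, so +1): 1 + 1 = 2.
§4 applies: 2 − 2 = 0.
§5 applies: 0 + 2 = 2.
§6 applies (level before this adjustment is 2 < 9, so +1): 2 + 1 = 3.
§7 applies: 3 + 2 = 5.
Final offense level: 5.
Criminal history: 5 prior points → Category Moderate (3-11).
Level 5 falls in the 5-6 band.
Grid: Level 5-6 × Category Moderate = 32-44 months.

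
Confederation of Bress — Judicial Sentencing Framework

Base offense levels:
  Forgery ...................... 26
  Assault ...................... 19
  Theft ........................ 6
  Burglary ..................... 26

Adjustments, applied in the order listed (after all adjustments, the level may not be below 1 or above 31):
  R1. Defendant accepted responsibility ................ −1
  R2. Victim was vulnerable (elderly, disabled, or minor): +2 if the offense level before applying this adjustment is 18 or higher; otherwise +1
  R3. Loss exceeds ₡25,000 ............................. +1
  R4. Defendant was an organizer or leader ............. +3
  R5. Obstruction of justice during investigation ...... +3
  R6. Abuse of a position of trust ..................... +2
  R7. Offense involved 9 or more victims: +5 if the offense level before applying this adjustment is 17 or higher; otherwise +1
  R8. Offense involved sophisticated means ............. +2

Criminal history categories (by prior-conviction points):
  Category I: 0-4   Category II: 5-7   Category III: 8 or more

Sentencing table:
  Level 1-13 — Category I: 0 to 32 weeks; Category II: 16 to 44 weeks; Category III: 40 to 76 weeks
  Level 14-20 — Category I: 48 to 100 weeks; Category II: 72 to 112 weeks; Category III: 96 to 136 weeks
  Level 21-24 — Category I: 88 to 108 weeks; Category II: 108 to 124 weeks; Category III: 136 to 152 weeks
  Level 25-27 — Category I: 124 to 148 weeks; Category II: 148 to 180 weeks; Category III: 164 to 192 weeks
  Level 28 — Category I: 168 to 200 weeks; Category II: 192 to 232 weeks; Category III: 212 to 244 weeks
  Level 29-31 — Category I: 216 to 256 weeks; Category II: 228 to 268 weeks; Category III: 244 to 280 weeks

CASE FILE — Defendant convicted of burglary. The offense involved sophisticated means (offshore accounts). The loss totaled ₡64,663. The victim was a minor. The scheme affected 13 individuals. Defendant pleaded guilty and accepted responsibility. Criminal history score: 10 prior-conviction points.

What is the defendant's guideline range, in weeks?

Base offense level for burglary: 26.
R1 applies: 26 − 1 = 25.
R2 applies (level before this adjustment is 25 ≥ 18, so +2): 25 + 2 = 27.
R3 applies: 27 + 1 = 28.
R6 does not apply.
R7 applies (level before this adjustment is 28 ≥ 17, so +5): 28 + 5 = 33.
R8 applies: 33 + 2 = 35.
Level 35 exceeds the maximum of 31; capped at 31.
Final offense level: 31.
Criminal history: 10 prior points → Category III (8+).
Level 31 falls in the 29-31 band.
Grid: Level 29-31 × Category III = 244-280 weeks.

244-280 weeks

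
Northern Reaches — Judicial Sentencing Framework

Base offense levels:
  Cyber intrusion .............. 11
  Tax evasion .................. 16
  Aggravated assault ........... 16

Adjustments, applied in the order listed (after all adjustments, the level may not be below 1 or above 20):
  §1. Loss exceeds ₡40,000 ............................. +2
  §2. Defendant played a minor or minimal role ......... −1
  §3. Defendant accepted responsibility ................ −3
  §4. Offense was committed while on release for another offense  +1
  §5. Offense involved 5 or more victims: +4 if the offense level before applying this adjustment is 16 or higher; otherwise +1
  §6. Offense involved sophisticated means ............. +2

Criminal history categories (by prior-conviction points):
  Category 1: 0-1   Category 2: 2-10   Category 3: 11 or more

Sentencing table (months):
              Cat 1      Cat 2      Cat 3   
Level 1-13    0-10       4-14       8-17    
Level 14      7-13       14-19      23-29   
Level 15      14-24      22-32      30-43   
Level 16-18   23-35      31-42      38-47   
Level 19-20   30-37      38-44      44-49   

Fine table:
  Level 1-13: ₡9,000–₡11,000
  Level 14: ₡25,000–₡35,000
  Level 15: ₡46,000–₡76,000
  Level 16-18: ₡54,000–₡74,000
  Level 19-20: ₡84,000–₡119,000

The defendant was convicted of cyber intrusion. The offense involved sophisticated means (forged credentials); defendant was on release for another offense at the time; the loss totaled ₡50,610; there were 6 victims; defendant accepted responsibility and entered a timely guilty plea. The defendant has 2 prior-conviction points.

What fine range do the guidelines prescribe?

Base offense level for cyber intrusion: 11.
§1 applies: 11 + 2 = 13.
§3 applies: 13 − 3 = 10.
§4 applies: 10 + 1 = 11.
§5 applies (level before this adjustment is 11 < 16, so +1): 11 + 1 = 12.
§6 applies: 12 + 2 = 14.
Final offense level: 14.
Level 14 falls in the 14 band.
Fine table: Level 14 → ₡25,000–₡35,000.

₡25,000–₡35,000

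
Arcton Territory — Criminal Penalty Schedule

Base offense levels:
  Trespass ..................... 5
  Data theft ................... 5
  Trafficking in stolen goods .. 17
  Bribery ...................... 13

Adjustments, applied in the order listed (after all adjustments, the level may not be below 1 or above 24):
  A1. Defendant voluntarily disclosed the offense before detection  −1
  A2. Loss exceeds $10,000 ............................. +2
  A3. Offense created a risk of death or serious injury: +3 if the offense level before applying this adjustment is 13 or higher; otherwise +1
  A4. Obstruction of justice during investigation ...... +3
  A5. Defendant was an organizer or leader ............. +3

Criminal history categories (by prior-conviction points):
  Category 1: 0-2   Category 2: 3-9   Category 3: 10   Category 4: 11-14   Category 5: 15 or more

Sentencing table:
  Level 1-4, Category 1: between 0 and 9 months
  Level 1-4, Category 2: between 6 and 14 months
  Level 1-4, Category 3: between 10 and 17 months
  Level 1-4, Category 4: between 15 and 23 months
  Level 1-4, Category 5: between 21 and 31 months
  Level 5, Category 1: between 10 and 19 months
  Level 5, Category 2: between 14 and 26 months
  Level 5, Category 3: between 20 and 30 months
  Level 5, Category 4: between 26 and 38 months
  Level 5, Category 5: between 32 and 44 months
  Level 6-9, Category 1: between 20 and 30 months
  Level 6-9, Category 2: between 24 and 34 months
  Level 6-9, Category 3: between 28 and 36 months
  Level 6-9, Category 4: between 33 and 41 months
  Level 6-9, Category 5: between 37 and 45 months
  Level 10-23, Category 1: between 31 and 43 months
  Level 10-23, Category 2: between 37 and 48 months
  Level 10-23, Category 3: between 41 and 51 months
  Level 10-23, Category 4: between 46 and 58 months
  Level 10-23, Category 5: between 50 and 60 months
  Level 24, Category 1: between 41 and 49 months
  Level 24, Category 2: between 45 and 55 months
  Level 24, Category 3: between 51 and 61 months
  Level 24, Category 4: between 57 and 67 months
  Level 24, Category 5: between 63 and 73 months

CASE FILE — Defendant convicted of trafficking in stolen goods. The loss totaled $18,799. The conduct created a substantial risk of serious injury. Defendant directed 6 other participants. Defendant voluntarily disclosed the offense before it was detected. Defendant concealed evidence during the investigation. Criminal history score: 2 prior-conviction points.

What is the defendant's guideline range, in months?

Base offense level for trafficking in stolen goods: 17.
A1 applies: 17 − 1 = 16.
A2 applies: 16 + 2 = 18.
A3 applies (level before this adjustment is 18 ≥ 13, so +3): 18 + 3 = 21.
A4 applies: 21 + 3 = 24.
A5 applies: 24 + 3 = 27.
Level 27 exceeds the maximum of 24; capped at 24.
Final offense level: 24.
Criminal history: 2 prior points → Category 1 (0-2).
Level 24 falls in the 24 band.
Grid: Level 24 × Category 1 = 41-49 months.

41-49 months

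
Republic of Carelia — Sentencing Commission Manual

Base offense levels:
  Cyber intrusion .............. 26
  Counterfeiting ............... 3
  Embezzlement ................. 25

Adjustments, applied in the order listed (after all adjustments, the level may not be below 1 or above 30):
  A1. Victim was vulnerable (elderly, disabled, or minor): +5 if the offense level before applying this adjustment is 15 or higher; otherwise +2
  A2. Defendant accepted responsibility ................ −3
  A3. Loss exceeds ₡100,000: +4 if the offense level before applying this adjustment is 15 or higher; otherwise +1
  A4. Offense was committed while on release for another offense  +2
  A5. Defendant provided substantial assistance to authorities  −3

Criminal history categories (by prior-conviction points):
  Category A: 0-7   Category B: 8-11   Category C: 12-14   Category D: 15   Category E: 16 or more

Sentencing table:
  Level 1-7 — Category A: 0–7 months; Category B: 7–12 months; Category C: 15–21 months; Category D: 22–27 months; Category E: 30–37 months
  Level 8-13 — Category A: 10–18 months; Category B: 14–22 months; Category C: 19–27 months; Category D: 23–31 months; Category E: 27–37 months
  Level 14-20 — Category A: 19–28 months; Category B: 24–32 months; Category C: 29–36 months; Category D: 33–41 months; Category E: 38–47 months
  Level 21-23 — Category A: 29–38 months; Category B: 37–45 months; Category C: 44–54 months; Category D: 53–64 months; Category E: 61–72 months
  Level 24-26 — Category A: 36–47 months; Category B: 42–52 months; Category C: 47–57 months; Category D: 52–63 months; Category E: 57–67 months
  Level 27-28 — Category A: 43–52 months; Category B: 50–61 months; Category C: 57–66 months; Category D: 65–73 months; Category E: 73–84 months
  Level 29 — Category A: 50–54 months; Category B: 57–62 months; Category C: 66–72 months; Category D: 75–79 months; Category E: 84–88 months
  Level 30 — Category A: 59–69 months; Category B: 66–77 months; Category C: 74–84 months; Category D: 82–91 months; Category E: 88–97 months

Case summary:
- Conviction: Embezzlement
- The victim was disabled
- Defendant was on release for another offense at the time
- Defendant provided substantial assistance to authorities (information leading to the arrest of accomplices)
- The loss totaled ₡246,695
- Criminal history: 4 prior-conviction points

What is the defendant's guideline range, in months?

59-69 months

Base offense level for embezzlement: 25.
A1 applies (level before this adjustment is 25 ≥ 15, so +5): 25 + 5 = 30.
A2 does not apply.
A3 applies (level before this adjustment is 30 ≥ 15, so +4): 30 + 4 = 34.
A4 applies: 34 + 2 = 36.
A5 applies: 36 − 3 = 33.
Level 33 exceeds the maximum of 30; capped at 30.
Final offense level: 30.
Criminal history: 4 prior points → Category A (0-7).
Level 30 falls in the 30 band.
Grid: Level 30 × Category A = 59-69 months.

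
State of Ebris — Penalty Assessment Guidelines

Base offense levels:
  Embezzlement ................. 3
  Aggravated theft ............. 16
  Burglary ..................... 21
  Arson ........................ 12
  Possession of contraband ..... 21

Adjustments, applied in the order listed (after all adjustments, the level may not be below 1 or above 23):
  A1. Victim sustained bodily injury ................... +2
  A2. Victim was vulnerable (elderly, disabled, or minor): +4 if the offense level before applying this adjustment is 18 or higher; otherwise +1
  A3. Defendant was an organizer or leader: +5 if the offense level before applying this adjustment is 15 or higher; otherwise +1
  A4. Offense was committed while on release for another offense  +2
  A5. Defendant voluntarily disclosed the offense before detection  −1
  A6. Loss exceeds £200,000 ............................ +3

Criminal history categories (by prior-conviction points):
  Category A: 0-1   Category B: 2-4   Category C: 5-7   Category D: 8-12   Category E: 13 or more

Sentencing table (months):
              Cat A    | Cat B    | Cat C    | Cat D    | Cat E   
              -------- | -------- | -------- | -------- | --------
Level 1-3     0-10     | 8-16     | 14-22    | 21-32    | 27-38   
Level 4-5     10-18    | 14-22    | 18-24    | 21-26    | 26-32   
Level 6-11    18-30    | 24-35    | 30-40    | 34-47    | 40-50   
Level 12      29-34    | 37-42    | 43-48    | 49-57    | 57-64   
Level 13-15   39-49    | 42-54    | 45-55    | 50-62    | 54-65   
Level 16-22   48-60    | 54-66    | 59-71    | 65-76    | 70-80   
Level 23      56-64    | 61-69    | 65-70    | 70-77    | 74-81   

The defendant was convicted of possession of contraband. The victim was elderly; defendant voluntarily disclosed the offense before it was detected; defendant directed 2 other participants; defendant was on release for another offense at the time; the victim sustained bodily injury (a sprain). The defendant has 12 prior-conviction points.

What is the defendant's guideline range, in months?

Base offense level for possession of contraband: 21.
A1 applies: 21 + 2 = 23.
A2 applies (level before this adjustment is 23 ≥ 18, so +4): 23 + 4 = 27.
A3 applies (level before this adjustment is 27 ≥ 15, so +5): 27 + 5 = 32.
A4 applies: 32 + 2 = 34.
A5 applies: 34 − 1 = 33.
A6 does not apply.
Level 33 exceeds the maximum of 23; capped at 23.
Final offense level: 23.
Criminal history: 12 prior points → Category D (8-12).
Level 23 falls in the 23 band.
Grid: Level 23 × Category D = 70-77 months.

70-77 months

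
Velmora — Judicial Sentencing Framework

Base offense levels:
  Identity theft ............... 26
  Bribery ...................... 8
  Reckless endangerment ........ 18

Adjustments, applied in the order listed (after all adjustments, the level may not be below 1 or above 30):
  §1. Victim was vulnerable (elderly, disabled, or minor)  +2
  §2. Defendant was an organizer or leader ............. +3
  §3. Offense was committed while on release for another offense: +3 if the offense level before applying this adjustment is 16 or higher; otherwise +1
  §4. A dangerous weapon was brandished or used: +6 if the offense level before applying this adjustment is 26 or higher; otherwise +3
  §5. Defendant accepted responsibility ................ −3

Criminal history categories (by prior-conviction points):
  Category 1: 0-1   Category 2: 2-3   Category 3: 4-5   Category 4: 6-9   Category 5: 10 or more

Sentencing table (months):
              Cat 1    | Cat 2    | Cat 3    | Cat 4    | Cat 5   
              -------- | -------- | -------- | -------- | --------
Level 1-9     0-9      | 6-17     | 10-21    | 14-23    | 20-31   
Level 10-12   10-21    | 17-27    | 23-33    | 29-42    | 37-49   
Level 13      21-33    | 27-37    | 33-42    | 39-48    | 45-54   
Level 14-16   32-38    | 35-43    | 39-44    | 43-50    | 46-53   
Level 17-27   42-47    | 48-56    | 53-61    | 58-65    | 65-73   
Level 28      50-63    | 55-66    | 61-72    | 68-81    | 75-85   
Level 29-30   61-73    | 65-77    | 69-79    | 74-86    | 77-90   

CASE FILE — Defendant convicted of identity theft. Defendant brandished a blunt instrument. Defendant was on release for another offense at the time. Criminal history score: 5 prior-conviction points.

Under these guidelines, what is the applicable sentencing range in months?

69-79 months

Base offense level for identity theft: 26.
§1 does not apply.
§2 does not apply.
§3 applies (level before this adjustment is 26 ≥ 16, so +3): 26 + 3 = 29.
§4 applies (level before this adjustment is 29 ≥ 26, so +6): 29 + 6 = 35.
Level 35 exceeds the maximum of 30; capped at 30.
Final offense level: 30.
Criminal history: 5 prior points → Category 3 (4-5).
Level 30 falls in the 29-30 band.
Grid: Level 29-30 × Category 3 = 69-79 months.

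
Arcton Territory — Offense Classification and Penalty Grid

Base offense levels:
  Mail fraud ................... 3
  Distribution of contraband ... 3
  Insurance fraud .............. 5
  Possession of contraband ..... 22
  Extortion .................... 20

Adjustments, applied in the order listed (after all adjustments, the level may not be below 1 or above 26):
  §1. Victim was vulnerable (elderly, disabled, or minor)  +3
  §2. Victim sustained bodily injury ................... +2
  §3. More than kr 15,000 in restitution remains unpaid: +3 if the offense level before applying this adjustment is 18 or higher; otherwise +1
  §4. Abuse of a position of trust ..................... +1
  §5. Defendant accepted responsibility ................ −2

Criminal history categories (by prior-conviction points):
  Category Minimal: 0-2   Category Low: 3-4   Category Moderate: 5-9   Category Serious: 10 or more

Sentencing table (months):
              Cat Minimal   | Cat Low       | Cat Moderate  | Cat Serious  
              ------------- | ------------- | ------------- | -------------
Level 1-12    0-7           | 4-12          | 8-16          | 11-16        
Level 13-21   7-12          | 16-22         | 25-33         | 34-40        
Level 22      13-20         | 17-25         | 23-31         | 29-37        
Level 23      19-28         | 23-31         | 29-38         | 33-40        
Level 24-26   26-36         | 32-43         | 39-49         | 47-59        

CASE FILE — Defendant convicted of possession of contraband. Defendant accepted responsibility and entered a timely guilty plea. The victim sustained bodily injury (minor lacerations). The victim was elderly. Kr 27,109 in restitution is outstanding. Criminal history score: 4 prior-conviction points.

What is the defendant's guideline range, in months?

32-43 months

Base offense level for possession of contraband: 22.
§1 applies: 22 + 3 = 25.
§2 applies: 25 + 2 = 27.
§3 applies (level before this adjustment is 27 ≥ 18, so +3): 27 + 3 = 30.
§5 applies: 30 − 2 = 28.
Level 28 exceeds the maximum of 26; capped at 26.
Final offense level: 26.
Criminal history: 4 prior points → Category Low (3-4).
Level 26 falls in the 24-26 band.
Grid: Level 24-26 × Category Low = 32-43 months.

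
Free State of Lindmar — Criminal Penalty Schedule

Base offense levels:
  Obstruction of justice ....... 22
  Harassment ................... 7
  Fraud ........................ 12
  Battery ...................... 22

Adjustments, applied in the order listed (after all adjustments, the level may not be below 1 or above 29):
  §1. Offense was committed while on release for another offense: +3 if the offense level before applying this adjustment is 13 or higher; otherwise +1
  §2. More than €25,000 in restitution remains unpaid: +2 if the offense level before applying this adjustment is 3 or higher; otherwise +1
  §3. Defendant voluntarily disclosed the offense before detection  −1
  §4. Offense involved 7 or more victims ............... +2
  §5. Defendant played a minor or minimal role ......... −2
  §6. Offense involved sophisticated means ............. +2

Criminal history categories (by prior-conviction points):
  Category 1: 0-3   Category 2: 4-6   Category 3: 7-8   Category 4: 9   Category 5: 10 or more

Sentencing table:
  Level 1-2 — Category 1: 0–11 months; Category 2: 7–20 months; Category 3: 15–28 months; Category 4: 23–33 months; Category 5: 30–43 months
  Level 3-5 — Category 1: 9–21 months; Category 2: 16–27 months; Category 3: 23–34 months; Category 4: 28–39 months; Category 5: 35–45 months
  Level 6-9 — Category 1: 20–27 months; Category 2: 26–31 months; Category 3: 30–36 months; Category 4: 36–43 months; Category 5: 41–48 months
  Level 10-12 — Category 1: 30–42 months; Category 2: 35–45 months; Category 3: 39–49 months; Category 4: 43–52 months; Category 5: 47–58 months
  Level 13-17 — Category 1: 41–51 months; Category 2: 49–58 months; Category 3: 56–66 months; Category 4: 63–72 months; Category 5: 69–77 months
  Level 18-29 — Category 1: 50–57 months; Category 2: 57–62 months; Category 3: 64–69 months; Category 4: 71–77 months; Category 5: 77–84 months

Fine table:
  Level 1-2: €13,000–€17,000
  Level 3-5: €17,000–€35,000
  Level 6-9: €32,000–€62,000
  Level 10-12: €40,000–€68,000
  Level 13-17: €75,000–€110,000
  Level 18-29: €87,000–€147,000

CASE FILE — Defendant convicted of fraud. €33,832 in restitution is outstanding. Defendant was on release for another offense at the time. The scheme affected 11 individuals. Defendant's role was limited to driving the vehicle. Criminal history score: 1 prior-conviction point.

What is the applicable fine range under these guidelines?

€75,000–€110,000

Base offense level for fraud: 12.
§1 applies (level before this adjustment is 12 < 13, so +1): 12 + 1 = 13.
§2 applies (level before this adjustment is 13 ≥ 3, so +2): 13 + 2 = 15.
§3 does not apply.
§4 applies: 15 + 2 = 17.
§5 applies: 17 − 2 = 15.
Final offense level: 15.
Level 15 falls in the 13-17 band.
Fine table: Level 13-17 → €75,000–€110,000.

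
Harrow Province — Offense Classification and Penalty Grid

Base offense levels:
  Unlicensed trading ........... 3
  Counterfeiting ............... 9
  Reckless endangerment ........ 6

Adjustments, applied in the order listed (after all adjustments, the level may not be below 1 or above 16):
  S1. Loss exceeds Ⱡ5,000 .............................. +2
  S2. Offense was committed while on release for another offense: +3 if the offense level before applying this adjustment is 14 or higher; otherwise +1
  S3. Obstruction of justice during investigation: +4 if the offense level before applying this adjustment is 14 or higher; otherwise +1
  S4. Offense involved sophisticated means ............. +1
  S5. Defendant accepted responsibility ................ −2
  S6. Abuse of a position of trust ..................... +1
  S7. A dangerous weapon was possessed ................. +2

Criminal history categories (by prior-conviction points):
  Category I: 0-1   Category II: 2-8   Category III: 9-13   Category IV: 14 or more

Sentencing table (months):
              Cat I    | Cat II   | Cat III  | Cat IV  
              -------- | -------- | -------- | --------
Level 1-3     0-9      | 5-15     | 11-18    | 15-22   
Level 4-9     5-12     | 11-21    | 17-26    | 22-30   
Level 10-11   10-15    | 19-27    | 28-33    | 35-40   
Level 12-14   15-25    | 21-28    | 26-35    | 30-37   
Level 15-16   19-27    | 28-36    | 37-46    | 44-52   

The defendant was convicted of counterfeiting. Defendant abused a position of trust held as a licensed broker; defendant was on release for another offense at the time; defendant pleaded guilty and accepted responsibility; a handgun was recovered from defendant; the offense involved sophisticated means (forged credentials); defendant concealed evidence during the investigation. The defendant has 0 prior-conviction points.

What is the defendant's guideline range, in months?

15-25 months

Base offense level for counterfeiting: 9.
S2 applies (level before this adjustment is 9 < 14, so +1): 9 + 1 = 10.
S3 applies (level before this adjustment is 10 < 14, so +1): 10 + 1 = 11.
S4 applies: 11 + 1 = 12.
S5 applies: 12 − 2 = 10.
S6 applies: 10 + 1 = 11.
S7 applies: 11 + 2 = 13.
Final offense level: 13.
Criminal history: 0 prior points → Category I (0-1).
Level 13 falls in the 12-14 band.
Grid: Level 12-14 × Category I = 15-25 months.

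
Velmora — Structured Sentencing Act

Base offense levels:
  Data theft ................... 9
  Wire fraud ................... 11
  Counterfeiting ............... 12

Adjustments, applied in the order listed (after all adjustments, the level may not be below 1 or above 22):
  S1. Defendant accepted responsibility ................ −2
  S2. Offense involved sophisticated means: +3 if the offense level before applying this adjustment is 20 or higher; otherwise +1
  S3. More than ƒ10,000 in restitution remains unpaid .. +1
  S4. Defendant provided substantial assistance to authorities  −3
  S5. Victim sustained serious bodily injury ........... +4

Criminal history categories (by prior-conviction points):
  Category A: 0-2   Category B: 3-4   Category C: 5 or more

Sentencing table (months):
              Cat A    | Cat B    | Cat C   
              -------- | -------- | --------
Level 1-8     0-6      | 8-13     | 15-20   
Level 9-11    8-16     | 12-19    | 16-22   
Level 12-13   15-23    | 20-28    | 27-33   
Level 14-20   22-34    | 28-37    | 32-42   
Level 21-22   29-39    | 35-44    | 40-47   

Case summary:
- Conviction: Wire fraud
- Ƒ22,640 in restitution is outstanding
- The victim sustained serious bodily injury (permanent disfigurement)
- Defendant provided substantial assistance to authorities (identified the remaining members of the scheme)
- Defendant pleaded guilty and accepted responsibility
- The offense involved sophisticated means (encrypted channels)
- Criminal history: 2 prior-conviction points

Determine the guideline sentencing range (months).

15-23 months

Base offense level for wire fraud: 11.
S1 applies: 11 − 2 = 9.
S2 applies (level before this adjustment is 9 < 20, so +1): 9 + 1 = 10.
S3 applies: 10 + 1 = 11.
S4 applies: 11 − 3 = 8.
S5 applies: 8 + 4 = 12.
Final offense level: 12.
Criminal history: 2 prior points → Category A (0-2).
Level 12 falls in the 12-13 band.
Grid: Level 12-13 × Category A = 15-23 months.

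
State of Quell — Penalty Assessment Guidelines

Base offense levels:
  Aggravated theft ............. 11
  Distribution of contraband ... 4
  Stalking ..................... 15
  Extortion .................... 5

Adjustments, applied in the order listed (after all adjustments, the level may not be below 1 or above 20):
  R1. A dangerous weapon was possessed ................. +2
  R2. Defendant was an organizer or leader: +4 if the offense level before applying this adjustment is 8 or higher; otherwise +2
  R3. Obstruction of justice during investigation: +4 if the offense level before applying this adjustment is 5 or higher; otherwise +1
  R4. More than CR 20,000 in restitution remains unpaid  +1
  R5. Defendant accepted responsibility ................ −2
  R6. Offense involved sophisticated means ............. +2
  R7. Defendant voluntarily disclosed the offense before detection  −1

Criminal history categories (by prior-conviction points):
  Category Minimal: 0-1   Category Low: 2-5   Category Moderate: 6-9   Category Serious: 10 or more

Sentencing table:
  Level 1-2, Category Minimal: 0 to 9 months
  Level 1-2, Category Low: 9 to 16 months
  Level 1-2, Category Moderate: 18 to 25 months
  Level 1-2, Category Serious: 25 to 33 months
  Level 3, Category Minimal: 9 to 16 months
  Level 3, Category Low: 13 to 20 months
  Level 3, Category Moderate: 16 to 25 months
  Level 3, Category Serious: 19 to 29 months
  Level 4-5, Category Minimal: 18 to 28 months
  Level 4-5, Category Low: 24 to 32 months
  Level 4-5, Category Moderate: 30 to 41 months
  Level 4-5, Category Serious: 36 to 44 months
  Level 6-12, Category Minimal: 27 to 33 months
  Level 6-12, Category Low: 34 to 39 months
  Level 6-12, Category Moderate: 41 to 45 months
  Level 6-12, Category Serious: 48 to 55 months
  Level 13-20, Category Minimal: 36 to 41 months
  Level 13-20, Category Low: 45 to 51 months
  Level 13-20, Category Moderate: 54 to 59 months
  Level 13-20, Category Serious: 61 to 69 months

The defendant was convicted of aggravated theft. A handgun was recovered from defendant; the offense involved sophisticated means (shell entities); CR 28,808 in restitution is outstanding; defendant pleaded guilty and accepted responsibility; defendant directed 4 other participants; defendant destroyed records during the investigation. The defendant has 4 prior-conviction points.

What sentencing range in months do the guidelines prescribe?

45-51 months

Base offense level for aggravated theft: 11.
R1 applies: 11 + 2 = 13.
R2 applies (level before this adjustment is 13 ≥ 8, so +4): 13 + 4 = 17.
R3 applies (level before this adjustment is 17 ≥ 5, so +4): 17 + 4 = 21.
R4 applies: 21 + 1 = 22.
R5 applies: 22 − 2 = 20.
R6 applies: 20 + 2 = 22.
R7 does not apply.
Level 22 exceeds the maximum of 20; capped at 20.
Final offense level: 20.
Criminal history: 4 prior points → Category Low (2-5).
Level 20 falls in the 13-20 band.
Grid: Level 13-20 × Category Low = 45-51 months.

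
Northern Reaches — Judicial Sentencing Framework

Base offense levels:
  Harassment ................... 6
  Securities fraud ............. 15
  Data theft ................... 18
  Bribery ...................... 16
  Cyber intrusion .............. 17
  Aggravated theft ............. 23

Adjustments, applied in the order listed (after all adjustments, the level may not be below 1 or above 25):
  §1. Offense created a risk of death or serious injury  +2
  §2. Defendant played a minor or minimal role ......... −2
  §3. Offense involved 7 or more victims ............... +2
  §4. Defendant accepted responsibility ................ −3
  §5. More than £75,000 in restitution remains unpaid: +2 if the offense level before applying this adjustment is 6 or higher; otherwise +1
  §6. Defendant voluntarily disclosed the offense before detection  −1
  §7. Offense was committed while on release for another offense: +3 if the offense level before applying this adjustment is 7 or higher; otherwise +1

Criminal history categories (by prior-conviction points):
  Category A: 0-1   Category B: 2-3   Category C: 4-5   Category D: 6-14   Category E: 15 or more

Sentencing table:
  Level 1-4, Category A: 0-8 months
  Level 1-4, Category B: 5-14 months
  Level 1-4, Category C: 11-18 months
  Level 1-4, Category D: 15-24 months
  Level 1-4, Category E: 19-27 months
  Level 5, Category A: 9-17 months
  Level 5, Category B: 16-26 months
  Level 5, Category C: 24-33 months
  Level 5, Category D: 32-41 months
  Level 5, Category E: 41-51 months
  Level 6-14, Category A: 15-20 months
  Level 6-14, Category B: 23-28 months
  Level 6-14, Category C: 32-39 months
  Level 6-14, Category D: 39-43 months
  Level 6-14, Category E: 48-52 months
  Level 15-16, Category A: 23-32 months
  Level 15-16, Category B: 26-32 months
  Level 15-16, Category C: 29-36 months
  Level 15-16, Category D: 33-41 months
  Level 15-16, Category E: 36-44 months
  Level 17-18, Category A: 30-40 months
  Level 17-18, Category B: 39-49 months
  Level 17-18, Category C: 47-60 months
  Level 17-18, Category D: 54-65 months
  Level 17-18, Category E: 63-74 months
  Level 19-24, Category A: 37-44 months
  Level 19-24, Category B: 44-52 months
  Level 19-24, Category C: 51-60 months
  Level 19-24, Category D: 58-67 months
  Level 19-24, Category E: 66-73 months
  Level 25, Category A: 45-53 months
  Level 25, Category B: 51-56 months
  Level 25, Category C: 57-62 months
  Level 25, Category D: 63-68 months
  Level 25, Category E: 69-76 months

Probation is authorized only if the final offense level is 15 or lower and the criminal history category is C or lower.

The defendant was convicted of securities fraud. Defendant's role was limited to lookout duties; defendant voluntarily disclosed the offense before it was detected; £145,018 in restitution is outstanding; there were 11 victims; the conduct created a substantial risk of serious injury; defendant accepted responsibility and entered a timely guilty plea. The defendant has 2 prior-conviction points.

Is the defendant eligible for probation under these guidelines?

Base offense level for securities fraud: 15.
§1 applies: 15 + 2 = 17.
§2 applies: 17 − 2 = 15.
§3 applies: 15 + 2 = 17.
§4 applies: 17 − 3 = 14.
§5 applies (level before this adjustment is 14 ≥ 6, so +2): 14 + 2 = 16.
§6 applies: 16 − 1 = 15.
Final offense level: 15.
Criminal history: 2 prior points → Category B (2-3).
Level 15 falls in the 15-16 band.
Grid: Level 15-16 × Category B = 26-32 months.
Probation check: level 15 ≤ 15 and category B ≤ C → eligible.

Yes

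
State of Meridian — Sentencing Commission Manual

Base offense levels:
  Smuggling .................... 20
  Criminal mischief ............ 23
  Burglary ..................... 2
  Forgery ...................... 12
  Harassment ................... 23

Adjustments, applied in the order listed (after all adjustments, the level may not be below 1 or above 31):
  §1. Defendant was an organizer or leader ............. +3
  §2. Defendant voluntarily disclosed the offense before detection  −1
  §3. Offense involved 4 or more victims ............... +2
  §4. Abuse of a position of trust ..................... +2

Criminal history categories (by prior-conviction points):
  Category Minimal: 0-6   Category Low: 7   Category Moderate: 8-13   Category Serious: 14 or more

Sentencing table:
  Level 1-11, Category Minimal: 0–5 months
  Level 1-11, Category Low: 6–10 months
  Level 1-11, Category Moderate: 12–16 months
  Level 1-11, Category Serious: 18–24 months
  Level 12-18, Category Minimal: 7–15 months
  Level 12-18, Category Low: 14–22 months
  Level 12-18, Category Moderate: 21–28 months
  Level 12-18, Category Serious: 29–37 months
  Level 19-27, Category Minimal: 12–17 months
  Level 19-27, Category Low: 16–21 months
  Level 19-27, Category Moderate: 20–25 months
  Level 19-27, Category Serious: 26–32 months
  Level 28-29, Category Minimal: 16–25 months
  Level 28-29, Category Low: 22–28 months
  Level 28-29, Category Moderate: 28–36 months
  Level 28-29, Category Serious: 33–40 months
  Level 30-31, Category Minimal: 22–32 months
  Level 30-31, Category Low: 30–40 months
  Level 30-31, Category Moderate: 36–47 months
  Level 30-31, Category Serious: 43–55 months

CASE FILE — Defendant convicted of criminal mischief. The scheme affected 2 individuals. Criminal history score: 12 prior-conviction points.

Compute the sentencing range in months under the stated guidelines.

Base offense level for criminal mischief: 23.
Final offense level: 23.
Criminal history: 12 prior points → Category Moderate (8-13).
Level 23 falls in the 19-27 band.
Grid: Level 19-27 × Category Moderate = 20-25 months.

20-25 months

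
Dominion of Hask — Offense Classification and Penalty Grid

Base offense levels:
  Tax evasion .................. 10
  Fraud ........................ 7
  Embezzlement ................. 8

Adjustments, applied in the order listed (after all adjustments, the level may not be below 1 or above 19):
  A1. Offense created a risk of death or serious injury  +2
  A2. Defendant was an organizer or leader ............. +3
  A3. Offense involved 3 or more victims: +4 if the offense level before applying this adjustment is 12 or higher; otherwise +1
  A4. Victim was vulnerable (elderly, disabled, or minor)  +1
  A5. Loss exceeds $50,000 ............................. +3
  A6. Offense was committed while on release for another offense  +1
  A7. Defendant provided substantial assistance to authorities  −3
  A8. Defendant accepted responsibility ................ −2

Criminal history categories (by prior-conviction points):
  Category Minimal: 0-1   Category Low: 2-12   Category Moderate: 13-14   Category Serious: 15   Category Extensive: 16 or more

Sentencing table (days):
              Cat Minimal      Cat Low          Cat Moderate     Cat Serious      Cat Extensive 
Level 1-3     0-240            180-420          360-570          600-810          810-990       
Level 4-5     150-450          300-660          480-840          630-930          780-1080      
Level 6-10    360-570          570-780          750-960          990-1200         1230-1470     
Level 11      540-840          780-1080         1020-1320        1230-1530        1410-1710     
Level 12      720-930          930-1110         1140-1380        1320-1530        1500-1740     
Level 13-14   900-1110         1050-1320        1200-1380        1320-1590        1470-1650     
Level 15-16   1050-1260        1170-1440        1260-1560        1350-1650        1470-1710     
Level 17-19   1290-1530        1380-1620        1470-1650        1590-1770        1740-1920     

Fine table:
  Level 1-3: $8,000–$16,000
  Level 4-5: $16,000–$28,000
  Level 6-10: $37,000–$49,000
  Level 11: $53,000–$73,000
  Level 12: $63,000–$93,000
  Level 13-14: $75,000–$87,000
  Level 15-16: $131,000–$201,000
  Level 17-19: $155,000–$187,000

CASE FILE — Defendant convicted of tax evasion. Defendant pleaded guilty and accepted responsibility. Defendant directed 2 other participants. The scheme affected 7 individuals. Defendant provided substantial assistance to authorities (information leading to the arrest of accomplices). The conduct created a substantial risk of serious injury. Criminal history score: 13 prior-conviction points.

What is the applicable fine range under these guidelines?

Base offense level for tax evasion: 10.
A1 applies: 10 + 2 = 12.
A2 applies: 12 + 3 = 15.
A3 applies (level before this adjustment is 15 ≥ 12, so +4): 15 + 4 = 19.
A4 does not apply.
A5 does not apply.
A6 does not apply.
A7 applies: 19 − 3 = 16.
A8 applies: 16 − 2 = 14.
Final offense level: 14.
Level 14 falls in the 13-14 band.
Fine table: Level 13-14 → $75,000–$87,000.

$75,000–$87,000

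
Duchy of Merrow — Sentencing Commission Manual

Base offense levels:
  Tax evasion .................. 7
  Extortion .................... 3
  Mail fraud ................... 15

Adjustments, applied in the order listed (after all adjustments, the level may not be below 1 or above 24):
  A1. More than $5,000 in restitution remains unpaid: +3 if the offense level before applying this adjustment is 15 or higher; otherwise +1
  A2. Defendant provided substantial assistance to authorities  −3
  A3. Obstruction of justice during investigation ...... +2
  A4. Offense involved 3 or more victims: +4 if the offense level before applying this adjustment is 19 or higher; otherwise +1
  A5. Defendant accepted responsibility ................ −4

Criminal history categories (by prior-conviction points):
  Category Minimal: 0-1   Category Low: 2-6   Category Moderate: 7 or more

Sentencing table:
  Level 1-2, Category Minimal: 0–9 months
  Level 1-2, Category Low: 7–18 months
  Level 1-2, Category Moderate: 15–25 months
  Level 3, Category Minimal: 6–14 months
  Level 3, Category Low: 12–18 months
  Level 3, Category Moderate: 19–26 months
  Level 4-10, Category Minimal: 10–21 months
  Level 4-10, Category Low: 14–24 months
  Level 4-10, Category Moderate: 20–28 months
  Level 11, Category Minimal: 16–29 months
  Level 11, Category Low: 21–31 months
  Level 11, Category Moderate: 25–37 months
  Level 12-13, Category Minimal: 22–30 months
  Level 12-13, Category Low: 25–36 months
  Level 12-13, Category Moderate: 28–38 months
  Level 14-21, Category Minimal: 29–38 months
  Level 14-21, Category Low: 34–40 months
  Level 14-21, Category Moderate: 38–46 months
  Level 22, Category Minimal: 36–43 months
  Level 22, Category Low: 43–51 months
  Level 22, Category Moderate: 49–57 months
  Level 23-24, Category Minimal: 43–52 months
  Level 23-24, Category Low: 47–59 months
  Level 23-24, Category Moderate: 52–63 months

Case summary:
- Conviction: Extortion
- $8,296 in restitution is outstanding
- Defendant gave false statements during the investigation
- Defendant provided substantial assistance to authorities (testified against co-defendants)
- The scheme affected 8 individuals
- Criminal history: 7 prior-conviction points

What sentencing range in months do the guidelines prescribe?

20-28 months

Base offense level for extortion: 3.
A1 applies (level before this adjustment is 3 < 15, so +1): 3 + 1 = 4.
A2 applies: 4 − 3 = 1.
A3 applies: 1 + 2 = 3.
A4 applies (level before this adjustment is 3 < 19, so +1): 3 + 1 = 4.
A5 does not apply.
Final offense level: 4.
Criminal history: 7 prior points → Category Moderate (7+).
Level 4 falls in the 4-10 band.
Grid: Level 4-10 × Category Moderate = 20-28 months.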